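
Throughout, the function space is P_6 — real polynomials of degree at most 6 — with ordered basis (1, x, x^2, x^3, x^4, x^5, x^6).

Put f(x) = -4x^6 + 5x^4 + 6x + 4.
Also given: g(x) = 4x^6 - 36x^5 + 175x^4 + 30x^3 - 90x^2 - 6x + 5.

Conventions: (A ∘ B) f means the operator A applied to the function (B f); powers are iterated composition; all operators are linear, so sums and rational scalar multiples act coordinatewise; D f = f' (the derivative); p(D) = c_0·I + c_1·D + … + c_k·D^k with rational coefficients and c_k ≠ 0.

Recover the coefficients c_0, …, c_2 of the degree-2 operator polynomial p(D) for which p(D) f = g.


c_0 = -1, c_1 = 3/2, c_2 = -3/2

D^0 f = -4x^6 + 5x^4 + 6x + 4
D^1 f = -24x^5 + 20x^3 + 6
D^2 f = -120x^4 + 60x^2
matching coefficients of g against c_0 f + c_1 Df + … from the top degree down determines the c_i
solution: c_0 = -1, c_1 = 3/2, c_2 = -3/2


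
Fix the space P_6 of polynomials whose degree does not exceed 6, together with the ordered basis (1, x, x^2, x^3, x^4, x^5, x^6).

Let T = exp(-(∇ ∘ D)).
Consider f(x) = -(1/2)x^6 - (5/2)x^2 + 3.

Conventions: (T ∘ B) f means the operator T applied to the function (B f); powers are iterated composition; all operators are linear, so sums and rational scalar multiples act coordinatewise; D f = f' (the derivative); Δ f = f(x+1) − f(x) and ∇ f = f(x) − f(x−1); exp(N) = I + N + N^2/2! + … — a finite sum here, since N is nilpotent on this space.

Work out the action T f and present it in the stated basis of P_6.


order-1 term: 15x^4 - 30x^3 + 30x^2 - 15x + 8
order-2 term: -90x^2 + 180x - 105
order-3 term: 60
the series for exp(-(∇ ∘ D)) f terminates at order 3
exp(-(∇ ∘ D)) f = -(1/2)x^6 + 15x^4 - 30x^3 - (125/2)x^2 + 165x - 34

the image equals g(x) = -(1/2)x^6 + 15x^4 - 30x^3 - (125/2)x^2 + 165x - 34


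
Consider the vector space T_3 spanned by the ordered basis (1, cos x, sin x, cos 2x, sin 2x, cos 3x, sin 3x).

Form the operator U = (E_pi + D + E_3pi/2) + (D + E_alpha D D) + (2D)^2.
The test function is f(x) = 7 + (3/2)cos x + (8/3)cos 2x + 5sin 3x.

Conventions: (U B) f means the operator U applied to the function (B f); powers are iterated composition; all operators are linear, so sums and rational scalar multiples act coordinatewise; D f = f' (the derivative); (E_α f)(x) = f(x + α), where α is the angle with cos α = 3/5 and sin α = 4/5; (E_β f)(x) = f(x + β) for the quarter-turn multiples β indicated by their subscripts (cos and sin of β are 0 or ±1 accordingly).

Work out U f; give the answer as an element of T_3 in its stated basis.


g(x) = 14 - (42/5)cos x - (3/10)sin x - (992/25)cos 2x - (32/75)sin 2x + (479/25)cos 3x - (3572/25)sin 3x

E_pi f = 7 - (3/2)cos x + (8/3)cos 2x - 5sin 3x
D f = -(3/2)sin x - (16/3)sin 2x + 15cos 3x
E_3pi/2 f = 7 + (3/2)sin x - (8/3)cos 2x + 5cos 3x
(E_pi + D + E_3pi/2) f = 14 - (3/2)cos x - (16/3)sin 2x + 20cos 3x - 5sin 3x
D f = -(3/2)sin x - (16/3)sin 2x + 15cos 3x
D f = -(3/2)sin x - (16/3)sin 2x + 15cos 3x
D D f = -(3/2)cos x - (32/3)cos 2x - 45sin 3x
E_alpha D D f = -(9/10)cos x + (6/5)sin x + (224/75)cos 2x + (256/25)sin 2x - (396/25)cos 3x + (1053/25)sin 3x
(D + E_alpha D D) f = -(9/10)cos x - (3/10)sin x + (224/75)cos 2x + (368/75)sin 2x - (21/25)cos 3x + (1053/25)sin 3x
D f = -(3/2)sin x - (16/3)sin 2x + 15cos 3x
(2D) f = -3sin x - (32/3)sin 2x + 30cos 3x
D (2D) f = -3cos x - (64/3)cos 2x - 90sin 3x
(2D) (2D) f = -6cos x - (128/3)cos 2x - 180sin 3x
((E_pi + D + E_3pi/2) + (D + E_alpha D D) + (2D)^2) f = 14 - (42/5)cos x - (3/10)sin x - (992/25)cos 2x - (32/75)sin 2x + (479/25)cos 3x - (3572/25)sin 3x


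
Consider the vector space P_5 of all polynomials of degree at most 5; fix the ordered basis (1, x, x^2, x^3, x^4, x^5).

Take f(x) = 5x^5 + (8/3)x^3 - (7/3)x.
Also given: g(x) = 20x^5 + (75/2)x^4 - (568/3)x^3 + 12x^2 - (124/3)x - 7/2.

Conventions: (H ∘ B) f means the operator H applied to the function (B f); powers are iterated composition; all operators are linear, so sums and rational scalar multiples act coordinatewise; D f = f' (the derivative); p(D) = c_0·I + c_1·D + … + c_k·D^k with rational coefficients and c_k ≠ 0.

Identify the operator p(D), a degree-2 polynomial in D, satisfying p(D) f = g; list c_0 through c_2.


p(D) = 4·I + (3/2)·D − 2·D^2, i.e. c_0 = 4, c_1 = 3/2, c_2 = -2

D^0 f = 5x^5 + (8/3)x^3 - (7/3)x
D^1 f = 25x^4 + 8x^2 - 7/3
D^2 f = 100x^3 + 16x
matching coefficients of g against c_0 f + c_1 Df + … from the top degree down determines the c_i
solution: c_0 = 4, c_1 = 3/2, c_2 = -2


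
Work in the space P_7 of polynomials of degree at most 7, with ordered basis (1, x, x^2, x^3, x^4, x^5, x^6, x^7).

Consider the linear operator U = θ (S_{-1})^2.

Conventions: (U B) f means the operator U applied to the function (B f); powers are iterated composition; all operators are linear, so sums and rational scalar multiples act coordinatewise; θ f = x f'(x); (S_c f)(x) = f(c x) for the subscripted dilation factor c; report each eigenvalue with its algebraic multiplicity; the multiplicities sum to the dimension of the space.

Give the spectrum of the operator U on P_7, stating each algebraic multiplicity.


λ = 0 (multiplicity 1), λ = 1 (multiplicity 1), λ = 2 (multiplicity 1), λ = 3 (multiplicity 1), λ = 4 (multiplicity 1), λ = 5 (multiplicity 1), λ = 6 (multiplicity 1), λ = 7 (multiplicity 1)

image of 1: 0
image of x: x
image of x^2: 2x^2
image of x^3: 3x^3
image of x^4: 4x^4
image of x^5: 5x^5
image of x^6: 6x^6
image of x^7: 7x^7
the matrix is upper triangular; its diagonal is (0, 1, 2, 3, 4, 5, 6, 7)
for a triangular matrix the eigenvalues are the diagonal entries, with algebraic multiplicity their repetition count


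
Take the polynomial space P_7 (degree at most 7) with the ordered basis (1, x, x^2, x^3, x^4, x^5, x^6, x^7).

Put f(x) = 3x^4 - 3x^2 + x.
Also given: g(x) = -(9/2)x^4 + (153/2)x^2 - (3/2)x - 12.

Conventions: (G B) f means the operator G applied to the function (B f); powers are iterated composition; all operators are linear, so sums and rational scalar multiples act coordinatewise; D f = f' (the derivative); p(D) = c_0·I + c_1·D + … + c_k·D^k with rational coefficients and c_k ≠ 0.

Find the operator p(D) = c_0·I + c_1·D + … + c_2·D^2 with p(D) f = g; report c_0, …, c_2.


c_0 = -3/2, c_1 = 0, c_2 = 2

D^0 f = 3x^4 - 3x^2 + x
D^1 f = 12x^3 - 6x + 1
D^2 f = 36x^2 - 6
matching coefficients of g against c_0 f + c_1 Df + … from the top degree down determines the c_i
solution: c_0 = -3/2, c_1 = 0, c_2 = 2


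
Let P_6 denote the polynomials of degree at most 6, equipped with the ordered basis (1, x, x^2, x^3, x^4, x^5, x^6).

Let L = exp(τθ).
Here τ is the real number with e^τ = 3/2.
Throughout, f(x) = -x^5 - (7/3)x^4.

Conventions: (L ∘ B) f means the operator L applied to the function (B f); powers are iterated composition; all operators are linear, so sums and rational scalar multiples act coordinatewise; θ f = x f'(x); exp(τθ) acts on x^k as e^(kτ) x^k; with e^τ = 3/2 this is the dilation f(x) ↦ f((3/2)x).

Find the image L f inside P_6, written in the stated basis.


g(x) = -(243/32)x^5 - (189/16)x^4

exp(τθ) x^k = e^(kτ) x^k; with e^τ = 3/2 this sends x^k to (3/2)^k x^k
x^4 ↦ 81/16 x^4
x^5 ↦ 243/32 x^5
applying this coordinatewise to f: exp(τθ) f = -(243/32)x^5 - (189/16)x^4


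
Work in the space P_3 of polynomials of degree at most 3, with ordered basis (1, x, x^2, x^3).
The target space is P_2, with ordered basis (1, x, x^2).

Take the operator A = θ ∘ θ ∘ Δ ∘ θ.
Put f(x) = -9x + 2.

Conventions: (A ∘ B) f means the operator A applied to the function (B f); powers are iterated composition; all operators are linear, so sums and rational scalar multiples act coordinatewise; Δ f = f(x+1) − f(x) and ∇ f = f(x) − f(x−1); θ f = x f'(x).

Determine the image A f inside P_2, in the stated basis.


θ f = -9x
Δ θ f = -9
θ Δ θ f = 0
θ θ Δ θ f = 0

the image equals g(x) = 0


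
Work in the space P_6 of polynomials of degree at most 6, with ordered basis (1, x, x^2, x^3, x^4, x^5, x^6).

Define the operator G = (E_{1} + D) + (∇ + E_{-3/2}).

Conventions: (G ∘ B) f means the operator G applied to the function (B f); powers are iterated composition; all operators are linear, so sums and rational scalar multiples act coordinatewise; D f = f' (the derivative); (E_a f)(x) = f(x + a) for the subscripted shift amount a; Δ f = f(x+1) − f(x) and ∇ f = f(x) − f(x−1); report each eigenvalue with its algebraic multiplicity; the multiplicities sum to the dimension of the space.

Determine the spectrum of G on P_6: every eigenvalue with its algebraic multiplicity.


image of 1: 2
image of x: 2x + 3/2
image of x^2: 2x^2 + 3x + 9/4
image of x^3: 2x^3 + (9/2)x^2 + (27/4)x - 11/8
image of x^4: 2x^4 + 6x^3 + (27/2)x^2 - (11/2)x + 81/16
image of x^5: 2x^5 + (15/2)x^4 + (45/2)x^3 - (55/4)x^2 + (405/16)x - 179/32
image of x^6: 2x^6 + 9x^5 + (135/4)x^4 - (55/2)x^3 + (1215/16)x^2 - (537/16)x + 729/64
the matrix is upper triangular; its diagonal is (2, 2, 2, 2, 2, 2, 2)
for a triangular matrix the eigenvalues are the diagonal entries, with algebraic multiplicity their repetition count

λ = 2 (multiplicity 7)


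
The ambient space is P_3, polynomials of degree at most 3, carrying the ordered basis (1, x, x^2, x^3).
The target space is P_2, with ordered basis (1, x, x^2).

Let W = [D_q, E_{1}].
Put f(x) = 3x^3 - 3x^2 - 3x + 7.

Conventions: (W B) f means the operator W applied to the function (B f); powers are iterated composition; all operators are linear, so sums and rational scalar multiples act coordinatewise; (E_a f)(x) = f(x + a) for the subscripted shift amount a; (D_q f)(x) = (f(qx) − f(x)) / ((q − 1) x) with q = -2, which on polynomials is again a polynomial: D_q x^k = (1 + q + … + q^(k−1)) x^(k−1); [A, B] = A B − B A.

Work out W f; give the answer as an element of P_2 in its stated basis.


the image equals g(x) = -27x - 9

E_{1} f = 3x^3 + 6x^2 + 4
D_q E_{1} f = 9x^2 - 6x
D_q f = 9x^2 + 3x - 3
E_{1} D_q f = 9x^2 + 21x + 9
[D_q, E_{1}] f = -27x - 9


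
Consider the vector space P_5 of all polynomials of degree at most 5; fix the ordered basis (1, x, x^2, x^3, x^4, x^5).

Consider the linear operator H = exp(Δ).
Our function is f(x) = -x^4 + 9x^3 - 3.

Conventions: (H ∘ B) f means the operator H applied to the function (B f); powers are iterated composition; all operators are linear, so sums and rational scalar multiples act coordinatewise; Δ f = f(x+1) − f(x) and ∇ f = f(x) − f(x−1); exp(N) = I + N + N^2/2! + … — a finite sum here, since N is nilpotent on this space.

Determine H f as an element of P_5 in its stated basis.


order-1 term: -4x^3 + 21x^2 + 23x + 8
order-2 term: -6x^2 + 15x + 20
order-3 term: -4x + 3
order-4 term: -1
the series for exp(Δ) f terminates at order 4
exp(Δ) f = -x^4 + 5x^3 + 15x^2 + 34x + 27

g(x) = -x^4 + 5x^3 + 15x^2 + 34x + 27


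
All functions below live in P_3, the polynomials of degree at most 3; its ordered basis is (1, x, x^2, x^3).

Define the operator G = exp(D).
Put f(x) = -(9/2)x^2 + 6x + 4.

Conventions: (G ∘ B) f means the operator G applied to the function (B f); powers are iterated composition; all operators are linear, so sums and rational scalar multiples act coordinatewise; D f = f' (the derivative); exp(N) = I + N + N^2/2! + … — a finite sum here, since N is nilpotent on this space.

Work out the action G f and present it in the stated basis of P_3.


the image equals g(x) = -(9/2)x^2 - 3x + 11/2

order-1 term: -9x + 6
order-2 term: -9/2
the series for exp(D) f terminates at order 2
exp(D) f = -(9/2)x^2 - 3x + 11/2


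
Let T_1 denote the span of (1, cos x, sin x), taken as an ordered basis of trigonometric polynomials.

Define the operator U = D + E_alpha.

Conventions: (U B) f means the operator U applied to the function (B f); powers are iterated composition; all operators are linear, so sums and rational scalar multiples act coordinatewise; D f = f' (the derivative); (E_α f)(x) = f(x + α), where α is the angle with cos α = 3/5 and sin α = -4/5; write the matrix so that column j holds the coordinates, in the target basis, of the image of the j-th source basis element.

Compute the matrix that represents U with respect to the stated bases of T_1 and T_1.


the matrix is [[1, 0, 0]; [0, 3/5, 1/5]; [0, -1/5, 3/5]] (rows listed top to bottom)

image of 1: 1
image of cos x: (3/5)cos x - (1/5)sin x
image of sin x: (1/5)cos x + (3/5)sin x
each image's coordinates form column j of the matrix


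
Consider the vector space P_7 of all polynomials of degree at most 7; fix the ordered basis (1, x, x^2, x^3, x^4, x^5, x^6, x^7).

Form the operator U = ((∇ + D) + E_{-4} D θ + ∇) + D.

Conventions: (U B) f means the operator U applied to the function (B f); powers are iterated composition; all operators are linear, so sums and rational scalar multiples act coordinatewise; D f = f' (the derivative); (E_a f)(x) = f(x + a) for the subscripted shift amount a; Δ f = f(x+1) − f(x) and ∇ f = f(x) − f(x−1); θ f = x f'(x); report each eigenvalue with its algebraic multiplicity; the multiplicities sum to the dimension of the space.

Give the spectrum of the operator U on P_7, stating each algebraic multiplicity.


λ = 0 (multiplicity 8)

image of 1: 0
image of x: 5
image of x^2: 12x - 18
image of x^3: 21x^2 - 78x + 146
image of x^4: 32x^3 - 204x^2 + 776x - 1026
image of x^5: 45x^4 - 420x^3 + 2420x^2 - 6410x + 6402
image of x^6: 60x^5 - 750x^4 + 5800x^3 - 23070x^2 + 46092x - 36866
image of x^7: 77x^6 - 1218x^5 + 11830x^4 - 62790x^3 + 188202x^2 - 301070x + 200706
the matrix is upper triangular; its diagonal is (0, 0, 0, 0, 0, 0, 0, 0)
for a triangular matrix the eigenvalues are the diagonal entries, with algebraic multiplicity their repetition count


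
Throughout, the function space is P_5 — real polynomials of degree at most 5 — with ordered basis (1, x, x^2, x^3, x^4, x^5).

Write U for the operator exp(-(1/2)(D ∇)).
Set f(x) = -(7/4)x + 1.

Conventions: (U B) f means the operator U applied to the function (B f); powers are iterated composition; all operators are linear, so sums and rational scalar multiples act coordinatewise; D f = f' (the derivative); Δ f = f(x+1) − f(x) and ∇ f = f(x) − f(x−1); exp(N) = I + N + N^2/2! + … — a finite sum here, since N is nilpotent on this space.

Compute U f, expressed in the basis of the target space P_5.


g(x) = -(7/4)x + 1

the series for exp(-(1/2)(D ∇)) f terminates at order 0
exp(-(1/2)(D ∇)) f = -(7/4)x + 1


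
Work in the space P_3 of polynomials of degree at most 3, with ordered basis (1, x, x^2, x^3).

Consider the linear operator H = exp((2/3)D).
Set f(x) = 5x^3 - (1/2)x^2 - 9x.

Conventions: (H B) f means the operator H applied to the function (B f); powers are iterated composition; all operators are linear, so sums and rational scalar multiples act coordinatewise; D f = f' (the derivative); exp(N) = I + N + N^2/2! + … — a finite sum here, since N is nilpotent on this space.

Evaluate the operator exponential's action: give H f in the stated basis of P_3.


order-1 term: 10x^2 - (2/3)x - 6
order-2 term: (20/3)x - 2/9
order-3 term: 40/27
the series for exp((2/3)D) f terminates at order 3
exp((2/3)D) f = 5x^3 + (19/2)x^2 - 3x - 128/27

g(x) = 5x^3 + (19/2)x^2 - 3x - 128/27


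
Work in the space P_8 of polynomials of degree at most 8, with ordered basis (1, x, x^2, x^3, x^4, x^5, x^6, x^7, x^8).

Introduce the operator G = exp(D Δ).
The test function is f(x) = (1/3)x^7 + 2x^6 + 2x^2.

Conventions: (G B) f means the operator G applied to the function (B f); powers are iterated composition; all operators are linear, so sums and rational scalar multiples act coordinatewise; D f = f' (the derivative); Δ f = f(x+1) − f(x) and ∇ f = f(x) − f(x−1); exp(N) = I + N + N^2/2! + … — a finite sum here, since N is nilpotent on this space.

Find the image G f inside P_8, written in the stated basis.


order-1 term: 14x^5 + 95x^4 + (500/3)x^3 + 155x^2 + 74x + 55/3
order-2 term: 140x^3 + 780x^2 + 1210x + 630
order-3 term: 280x + 660
the series for exp(D Δ) f terminates at order 3
exp(D Δ) f = (1/3)x^7 + 2x^6 + 14x^5 + 95x^4 + (920/3)x^3 + 937x^2 + 1564x + 3925/3

g(x) = (1/3)x^7 + 2x^6 + 14x^5 + 95x^4 + (920/3)x^3 + 937x^2 + 1564x + 3925/3


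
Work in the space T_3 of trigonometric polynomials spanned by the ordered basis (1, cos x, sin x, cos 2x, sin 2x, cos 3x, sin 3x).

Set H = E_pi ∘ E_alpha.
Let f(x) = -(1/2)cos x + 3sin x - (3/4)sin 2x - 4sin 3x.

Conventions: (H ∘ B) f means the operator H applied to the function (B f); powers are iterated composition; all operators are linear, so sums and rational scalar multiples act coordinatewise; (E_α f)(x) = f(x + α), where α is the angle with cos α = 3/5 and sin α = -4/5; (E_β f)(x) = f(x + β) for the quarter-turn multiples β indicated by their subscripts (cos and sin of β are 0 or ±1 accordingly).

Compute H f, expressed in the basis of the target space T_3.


the result is g(x) = (27/10)cos x - (7/5)sin x + (18/25)cos 2x + (21/100)sin 2x - (176/125)cos 3x - (468/125)sin 3x

E_alpha f = -(27/10)cos x + (7/5)sin x + (18/25)cos 2x + (21/100)sin 2x + (176/125)cos 3x + (468/125)sin 3x
E_pi E_alpha f = (27/10)cos x - (7/5)sin x + (18/25)cos 2x + (21/100)sin 2x - (176/125)cos 3x - (468/125)sin 3x


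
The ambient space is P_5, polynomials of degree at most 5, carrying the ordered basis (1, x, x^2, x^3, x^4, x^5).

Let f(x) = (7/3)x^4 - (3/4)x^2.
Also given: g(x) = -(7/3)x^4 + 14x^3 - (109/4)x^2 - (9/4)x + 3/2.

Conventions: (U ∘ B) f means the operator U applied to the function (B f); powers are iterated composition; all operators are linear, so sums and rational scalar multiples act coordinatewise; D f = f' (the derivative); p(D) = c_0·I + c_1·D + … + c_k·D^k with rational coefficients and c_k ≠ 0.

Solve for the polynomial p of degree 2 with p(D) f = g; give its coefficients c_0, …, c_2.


c_0 = -1, c_1 = 3/2, c_2 = -1

D^0 f = (7/3)x^4 - (3/4)x^2
D^1 f = (28/3)x^3 - (3/2)x
D^2 f = 28x^2 - 3/2
matching coefficients of g against c_0 f + c_1 Df + … from the top degree down determines the c_i
solution: c_0 = -1, c_1 = 3/2, c_2 = -1


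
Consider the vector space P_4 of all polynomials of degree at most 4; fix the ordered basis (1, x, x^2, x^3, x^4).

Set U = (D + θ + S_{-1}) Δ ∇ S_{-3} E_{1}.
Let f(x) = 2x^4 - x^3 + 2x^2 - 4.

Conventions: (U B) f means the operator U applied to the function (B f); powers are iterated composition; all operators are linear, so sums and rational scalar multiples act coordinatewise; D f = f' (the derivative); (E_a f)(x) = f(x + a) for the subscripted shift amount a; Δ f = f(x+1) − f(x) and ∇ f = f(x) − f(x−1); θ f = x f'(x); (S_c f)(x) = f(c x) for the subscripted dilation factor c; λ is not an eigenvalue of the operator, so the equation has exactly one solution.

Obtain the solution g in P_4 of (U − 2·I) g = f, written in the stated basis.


write g with unknown coordinates in the stated basis and equate coefficients in (U − 2·I) g = f
solving from the highest basis element down gives g = -x^4 + (1/2)x^3 - 1459x^2 - 972x - 12967
check: U g = -2916x^2 - 1944x - 25938
so U g − 2·g = 2x^4 - x^3 + 2x^2 - 4 = f ✓

the result is g(x) = -x^4 + (1/2)x^3 - 1459x^2 - 972x - 12967


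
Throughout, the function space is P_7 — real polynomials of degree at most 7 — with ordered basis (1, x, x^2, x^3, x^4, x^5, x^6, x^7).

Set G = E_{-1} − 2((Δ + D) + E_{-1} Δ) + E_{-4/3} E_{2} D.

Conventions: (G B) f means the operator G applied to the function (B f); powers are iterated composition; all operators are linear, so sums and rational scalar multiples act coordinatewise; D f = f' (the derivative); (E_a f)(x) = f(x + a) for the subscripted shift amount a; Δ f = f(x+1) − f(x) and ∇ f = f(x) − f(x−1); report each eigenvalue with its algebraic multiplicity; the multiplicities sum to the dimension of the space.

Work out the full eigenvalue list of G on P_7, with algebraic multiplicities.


λ = 1 (multiplicity 8)

image of 1: 1
image of x: x - 6
image of x^2: x^2 - 12x + 7/3
image of x^3: x^3 - 18x^2 + 7x - 11/3
image of x^4: x^4 - 24x^3 + 14x^2 - (44/3)x + 59/27
image of x^5: x^5 - 30x^4 + (70/3)x^3 - (110/3)x^2 + (295/27)x - 325/81
image of x^6: x^6 - 36x^5 + 35x^4 - (220/3)x^3 + (295/9)x^2 - (650/27)x + 145/81
image of x^7: x^7 - 42x^6 + 49x^5 - (385/3)x^4 + (2065/27)x^3 - (2275/27)x^2 + (1015/81)x - 3197/729
the matrix is upper triangular; its diagonal is (1, 1, 1, 1, 1, 1, 1, 1)
for a triangular matrix the eigenvalues are the diagonal entries, with algebraic multiplicity their repetition count


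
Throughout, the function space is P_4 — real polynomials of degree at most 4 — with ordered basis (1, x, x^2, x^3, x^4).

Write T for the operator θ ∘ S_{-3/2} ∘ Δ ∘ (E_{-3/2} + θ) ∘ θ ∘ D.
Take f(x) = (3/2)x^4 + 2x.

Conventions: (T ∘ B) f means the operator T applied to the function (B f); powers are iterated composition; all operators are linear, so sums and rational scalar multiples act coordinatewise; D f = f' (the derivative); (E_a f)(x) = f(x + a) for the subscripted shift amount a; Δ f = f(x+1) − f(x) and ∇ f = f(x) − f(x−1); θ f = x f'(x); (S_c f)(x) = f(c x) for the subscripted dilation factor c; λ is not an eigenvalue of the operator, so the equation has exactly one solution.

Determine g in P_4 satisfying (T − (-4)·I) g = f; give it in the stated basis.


g(x) = (3/8)x^4 - (243/4)x^2 + (89/16)x

write g with unknown coordinates in the stated basis and equate coefficients in (T − (-4)·I) g = f
solving from the highest basis element down gives g = (3/8)x^4 - (243/4)x^2 + (89/16)x
check: T g = 243x^2 - (81/4)x
so T g − (-4)·g = (3/2)x^4 + 2x = f ✓


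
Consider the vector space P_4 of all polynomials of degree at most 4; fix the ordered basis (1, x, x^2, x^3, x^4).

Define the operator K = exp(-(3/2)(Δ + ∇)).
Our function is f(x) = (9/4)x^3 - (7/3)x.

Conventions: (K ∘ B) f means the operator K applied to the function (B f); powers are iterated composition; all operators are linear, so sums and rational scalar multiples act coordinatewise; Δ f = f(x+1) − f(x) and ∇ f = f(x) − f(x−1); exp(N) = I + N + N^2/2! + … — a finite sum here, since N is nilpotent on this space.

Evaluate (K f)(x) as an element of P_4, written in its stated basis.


g(x) = (9/4)x^3 - (81/4)x^2 + (701/12)x - 121/2

order-1 term: -(81/4)x^2 + 1/4
order-2 term: (243/4)x
order-3 term: -243/4
the series for exp(-(3/2)(Δ + ∇)) f terminates at order 3
exp(-(3/2)(Δ + ∇)) f = (9/4)x^3 - (81/4)x^2 + (701/12)x - 121/2


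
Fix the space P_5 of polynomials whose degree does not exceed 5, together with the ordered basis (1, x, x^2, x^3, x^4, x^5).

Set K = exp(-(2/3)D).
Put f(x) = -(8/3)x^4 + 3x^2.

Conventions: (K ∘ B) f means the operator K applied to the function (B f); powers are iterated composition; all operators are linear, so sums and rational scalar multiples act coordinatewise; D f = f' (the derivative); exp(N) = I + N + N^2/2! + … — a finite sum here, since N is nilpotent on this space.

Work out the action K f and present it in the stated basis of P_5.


order-1 term: (64/9)x^3 - 4x
order-2 term: -(64/9)x^2 + 4/3
order-3 term: (256/81)x
order-4 term: -128/243
the series for exp(-(2/3)D) f terminates at order 4
exp(-(2/3)D) f = -(8/3)x^4 + (64/9)x^3 - (37/9)x^2 - (68/81)x + 196/243

the image equals g(x) = -(8/3)x^4 + (64/9)x^3 - (37/9)x^2 - (68/81)x + 196/243


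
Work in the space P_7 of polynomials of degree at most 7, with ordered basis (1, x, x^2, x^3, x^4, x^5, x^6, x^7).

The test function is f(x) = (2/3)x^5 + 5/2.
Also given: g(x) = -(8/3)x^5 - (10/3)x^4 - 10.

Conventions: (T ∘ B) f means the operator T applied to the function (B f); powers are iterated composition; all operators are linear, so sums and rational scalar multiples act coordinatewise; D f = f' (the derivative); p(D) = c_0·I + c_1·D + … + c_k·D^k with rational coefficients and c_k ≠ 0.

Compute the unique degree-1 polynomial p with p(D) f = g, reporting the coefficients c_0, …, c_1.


D^0 f = (2/3)x^5 + 5/2
D^1 f = (10/3)x^4
matching coefficients of g against c_0 f + c_1 Df + … from the top degree down determines the c_i
solution: c_0 = -4, c_1 = -1

c_0 = -4, c_1 = -1


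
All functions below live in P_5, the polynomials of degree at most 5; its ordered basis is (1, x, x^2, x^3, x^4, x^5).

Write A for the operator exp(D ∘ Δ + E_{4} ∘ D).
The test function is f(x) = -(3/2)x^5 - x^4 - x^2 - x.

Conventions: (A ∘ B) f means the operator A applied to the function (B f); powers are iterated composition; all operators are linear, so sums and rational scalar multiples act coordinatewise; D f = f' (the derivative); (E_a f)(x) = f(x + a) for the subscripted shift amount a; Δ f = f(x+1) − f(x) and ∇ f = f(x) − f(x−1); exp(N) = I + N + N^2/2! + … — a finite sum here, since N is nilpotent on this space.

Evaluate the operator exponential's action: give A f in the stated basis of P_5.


order-1 term: -(15/2)x^4 - 154x^3 - 825x^2 - 2156x - 4397/2
order-2 term: -15x^3 - 456x^2 - 3900x - 10105
order-3 term: -15x^2 - 454x - 3075
order-4 term: -(15/2)x - 151
order-5 term: -3/2
the series for exp(D ∘ Δ + E_{4} ∘ D) f terminates at order 5
exp(D ∘ Δ + E_{4} ∘ D) f = -(3/2)x^5 - (17/2)x^4 - 169x^3 - 1297x^2 - (13037/2)x - 15531

the image equals g(x) = -(3/2)x^5 - (17/2)x^4 - 169x^3 - 1297x^2 - (13037/2)x - 15531


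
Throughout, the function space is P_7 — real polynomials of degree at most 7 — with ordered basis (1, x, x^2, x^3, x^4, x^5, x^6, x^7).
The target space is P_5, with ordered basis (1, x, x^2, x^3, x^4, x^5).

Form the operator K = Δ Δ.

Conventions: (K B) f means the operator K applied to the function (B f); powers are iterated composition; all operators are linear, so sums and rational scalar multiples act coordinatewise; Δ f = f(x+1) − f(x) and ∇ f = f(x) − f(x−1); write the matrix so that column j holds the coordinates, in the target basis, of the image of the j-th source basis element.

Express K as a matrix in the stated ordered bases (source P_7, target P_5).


the matrix is [[0, 0, 2, 6, 14, 30, 62, 126]; [0, 0, 0, 6, 24, 70, 180, 434]; [0, 0, 0, 0, 12, 60, 210, 630]; [0, 0, 0, 0, 0, 20, 120, 490]; [0, 0, 0, 0, 0, 0, 30, 210]; [0, 0, 0, 0, 0, 0, 0, 42]] (rows listed top to bottom)

image of 1: 0
image of x: 0
image of x^2: 2
image of x^3: 6x + 6
image of x^4: 12x^2 + 24x + 14
image of x^5: 20x^3 + 60x^2 + 70x + 30
image of x^6: 30x^4 + 120x^3 + 210x^2 + 180x + 62
image of x^7: 42x^5 + 210x^4 + 490x^3 + 630x^2 + 434x + 126
each image's coordinates form column j of the matrix


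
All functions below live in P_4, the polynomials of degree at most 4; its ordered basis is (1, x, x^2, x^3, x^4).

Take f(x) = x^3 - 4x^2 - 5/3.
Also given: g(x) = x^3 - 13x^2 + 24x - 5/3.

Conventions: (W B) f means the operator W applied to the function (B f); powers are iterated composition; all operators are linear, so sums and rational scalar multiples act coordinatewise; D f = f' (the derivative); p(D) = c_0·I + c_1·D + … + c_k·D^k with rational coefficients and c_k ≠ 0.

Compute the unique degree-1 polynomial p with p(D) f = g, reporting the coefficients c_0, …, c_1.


p(D) = I − 3·D, i.e. c_0 = 1, c_1 = -3

D^0 f = x^3 - 4x^2 - 5/3
D^1 f = 3x^2 - 8x
matching coefficients of g against c_0 f + c_1 Df + … from the top degree down determines the c_i
solution: c_0 = 1, c_1 = -3


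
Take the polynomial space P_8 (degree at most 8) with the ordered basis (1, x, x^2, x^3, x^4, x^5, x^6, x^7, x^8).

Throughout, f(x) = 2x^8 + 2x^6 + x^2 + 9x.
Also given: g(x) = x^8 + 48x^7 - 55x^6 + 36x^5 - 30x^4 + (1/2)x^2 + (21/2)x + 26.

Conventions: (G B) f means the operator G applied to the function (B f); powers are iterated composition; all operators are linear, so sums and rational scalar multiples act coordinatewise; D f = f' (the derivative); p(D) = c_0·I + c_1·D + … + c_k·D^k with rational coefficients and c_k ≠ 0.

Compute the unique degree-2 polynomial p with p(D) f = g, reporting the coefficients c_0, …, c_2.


D^0 f = 2x^8 + 2x^6 + x^2 + 9x
D^1 f = 16x^7 + 12x^5 + 2x + 9
D^2 f = 112x^6 + 60x^4 + 2
matching coefficients of g against c_0 f + c_1 Df + … from the top degree down determines the c_i
solution: c_0 = 1/2, c_1 = 3, c_2 = -1/2

p(D) = (1/2)·I + 3·D − (1/2)·D^2, i.e. c_0 = 1/2, c_1 = 3, c_2 = -1/2


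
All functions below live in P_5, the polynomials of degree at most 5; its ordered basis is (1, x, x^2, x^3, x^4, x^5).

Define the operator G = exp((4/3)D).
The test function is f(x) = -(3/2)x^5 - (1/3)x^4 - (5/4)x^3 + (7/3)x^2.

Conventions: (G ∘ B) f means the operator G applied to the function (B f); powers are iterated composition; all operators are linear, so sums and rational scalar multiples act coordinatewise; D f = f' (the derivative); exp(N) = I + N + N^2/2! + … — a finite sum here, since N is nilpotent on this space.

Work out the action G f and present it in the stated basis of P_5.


the image equals g(x) = -(3/2)x^5 - (31/3)x^4 - (1069/36)x^3 - (376/9)x^2 - (2212/81)x - 1504/243

order-1 term: -10x^4 - (16/9)x^3 - 5x^2 + (56/9)x
order-2 term: -(80/3)x^3 - (32/9)x^2 - (20/3)x + 112/27
order-3 term: -(320/9)x^2 - (256/81)x - 80/27
order-4 term: -(640/27)x - 256/243
order-5 term: -512/81
the series for exp((4/3)D) f terminates at order 5
exp((4/3)D) f = -(3/2)x^5 - (31/3)x^4 - (1069/36)x^3 - (376/9)x^2 - (2212/81)x - 1504/243


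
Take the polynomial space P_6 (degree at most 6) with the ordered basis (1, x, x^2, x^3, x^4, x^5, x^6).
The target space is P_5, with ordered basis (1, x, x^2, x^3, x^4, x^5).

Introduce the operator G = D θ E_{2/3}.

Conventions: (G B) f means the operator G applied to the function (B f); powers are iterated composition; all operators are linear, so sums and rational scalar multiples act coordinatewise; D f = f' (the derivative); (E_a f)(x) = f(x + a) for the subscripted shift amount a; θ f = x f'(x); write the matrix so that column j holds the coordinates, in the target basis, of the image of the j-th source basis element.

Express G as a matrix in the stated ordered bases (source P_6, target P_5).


image of 1: 0
image of x: 1
image of x^2: 4x + 4/3
image of x^3: 9x^2 + 8x + 4/3
image of x^4: 16x^3 + 24x^2 + (32/3)x + 32/27
image of x^5: 25x^4 + (160/3)x^3 + 40x^2 + (320/27)x + 80/81
image of x^6: 36x^5 + 100x^4 + (320/3)x^3 + (160/3)x^2 + (320/27)x + 64/81
each image's coordinates form column j of the matrix

the matrix is [[0, 1, 4/3, 4/3, 32/27, 80/81, 64/81]; [0, 0, 4, 8, 32/3, 320/27, 320/27]; [0, 0, 0, 9, 24, 40, 160/3]; [0, 0, 0, 0, 16, 160/3, 320/3]; [0, 0, 0, 0, 0, 25, 100]; [0, 0, 0, 0, 0, 0, 36]] (rows listed top to bottom)


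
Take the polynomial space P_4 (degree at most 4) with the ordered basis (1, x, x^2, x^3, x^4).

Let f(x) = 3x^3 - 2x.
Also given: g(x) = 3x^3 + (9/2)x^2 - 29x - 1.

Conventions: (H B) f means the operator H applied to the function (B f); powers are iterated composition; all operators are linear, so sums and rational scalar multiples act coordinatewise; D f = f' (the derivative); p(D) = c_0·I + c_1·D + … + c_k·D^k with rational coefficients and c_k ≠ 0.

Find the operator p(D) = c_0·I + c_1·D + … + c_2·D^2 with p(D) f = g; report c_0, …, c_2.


D^0 f = 3x^3 - 2x
D^1 f = 9x^2 - 2
D^2 f = 18x
matching coefficients of g against c_0 f + c_1 Df + … from the top degree down determines the c_i
solution: c_0 = 1, c_1 = 1/2, c_2 = -3/2

c_0 = 1, c_1 = 1/2, c_2 = -3/2


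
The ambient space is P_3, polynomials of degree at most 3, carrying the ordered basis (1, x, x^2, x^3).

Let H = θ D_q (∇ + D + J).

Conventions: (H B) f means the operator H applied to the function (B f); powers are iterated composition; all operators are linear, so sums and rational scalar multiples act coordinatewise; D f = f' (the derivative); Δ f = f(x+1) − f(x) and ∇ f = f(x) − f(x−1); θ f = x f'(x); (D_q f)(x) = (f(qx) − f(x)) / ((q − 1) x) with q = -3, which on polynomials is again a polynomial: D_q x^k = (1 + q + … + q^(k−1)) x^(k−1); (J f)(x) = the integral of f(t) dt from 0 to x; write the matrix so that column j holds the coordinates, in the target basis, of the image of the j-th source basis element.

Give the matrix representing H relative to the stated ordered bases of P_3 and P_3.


the matrix is [[0, 0, 0, 0]; [0, -1, 0, -12]; [0, 0, 14/3, 0]; [0, 0, 0, -15]] (rows listed top to bottom)

image of 1: 0
image of x: -x
image of x^2: (14/3)x^2
image of x^3: -15x^3 - 12x
each image's coordinates form column j of the matrix


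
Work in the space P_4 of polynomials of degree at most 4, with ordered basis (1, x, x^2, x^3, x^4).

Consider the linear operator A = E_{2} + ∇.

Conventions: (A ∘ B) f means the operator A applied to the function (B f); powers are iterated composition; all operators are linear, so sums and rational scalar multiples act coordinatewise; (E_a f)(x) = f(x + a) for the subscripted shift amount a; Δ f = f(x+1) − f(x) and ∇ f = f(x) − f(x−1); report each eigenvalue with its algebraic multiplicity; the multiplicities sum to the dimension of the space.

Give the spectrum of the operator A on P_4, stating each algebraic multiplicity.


image of 1: 1
image of x: x + 3
image of x^2: x^2 + 6x + 3
image of x^3: x^3 + 9x^2 + 9x + 9
image of x^4: x^4 + 12x^3 + 18x^2 + 36x + 15
the matrix is upper triangular; its diagonal is (1, 1, 1, 1, 1)
for a triangular matrix the eigenvalues are the diagonal entries, with algebraic multiplicity their repetition count

λ = 1 (multiplicity 5)


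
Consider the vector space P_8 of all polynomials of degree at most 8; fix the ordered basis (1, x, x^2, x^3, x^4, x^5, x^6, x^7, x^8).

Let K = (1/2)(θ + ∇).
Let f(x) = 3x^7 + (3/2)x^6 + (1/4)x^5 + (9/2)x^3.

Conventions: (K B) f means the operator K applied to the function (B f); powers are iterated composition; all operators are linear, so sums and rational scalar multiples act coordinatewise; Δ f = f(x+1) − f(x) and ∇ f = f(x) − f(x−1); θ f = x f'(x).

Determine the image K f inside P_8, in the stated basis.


g(x) = (21/2)x^7 + 15x^6 - (211/8)x^5 + (335/8)x^4 - 32x^3 + (113/4)x^2 - (107/8)x + 25/8

θ f = 21x^7 + 9x^6 + (5/4)x^5 + (27/2)x^3
∇ f = 21x^6 - 54x^5 + (335/4)x^4 - (155/2)x^3 + (113/2)x^2 - (107/4)x + 25/4
(θ + ∇) f = 21x^7 + 30x^6 - (211/4)x^5 + (335/4)x^4 - 64x^3 + (113/2)x^2 - (107/4)x + 25/4
((1/2)(θ + ∇)) f = (21/2)x^7 + 15x^6 - (211/8)x^5 + (335/8)x^4 - 32x^3 + (113/4)x^2 - (107/8)x + 25/8


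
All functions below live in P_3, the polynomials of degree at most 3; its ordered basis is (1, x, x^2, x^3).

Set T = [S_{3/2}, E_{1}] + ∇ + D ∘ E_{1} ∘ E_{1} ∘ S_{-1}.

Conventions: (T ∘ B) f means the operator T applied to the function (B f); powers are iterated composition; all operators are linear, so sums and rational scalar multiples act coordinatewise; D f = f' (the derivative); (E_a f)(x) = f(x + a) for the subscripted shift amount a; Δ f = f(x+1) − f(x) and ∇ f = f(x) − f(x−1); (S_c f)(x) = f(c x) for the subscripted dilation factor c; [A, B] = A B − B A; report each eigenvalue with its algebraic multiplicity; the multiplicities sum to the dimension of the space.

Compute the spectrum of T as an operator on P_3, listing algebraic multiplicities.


image of 1: 0
image of x: -1/2
image of x^2: (5/2)x + 7/4
image of x^3: -(27/8)x^2 - (165/8)x - 107/8
the matrix is upper triangular; its diagonal is (0, 0, 0, 0)
for a triangular matrix the eigenvalues are the diagonal entries, with algebraic multiplicity their repetition count

λ = 0 (multiplicity 4)


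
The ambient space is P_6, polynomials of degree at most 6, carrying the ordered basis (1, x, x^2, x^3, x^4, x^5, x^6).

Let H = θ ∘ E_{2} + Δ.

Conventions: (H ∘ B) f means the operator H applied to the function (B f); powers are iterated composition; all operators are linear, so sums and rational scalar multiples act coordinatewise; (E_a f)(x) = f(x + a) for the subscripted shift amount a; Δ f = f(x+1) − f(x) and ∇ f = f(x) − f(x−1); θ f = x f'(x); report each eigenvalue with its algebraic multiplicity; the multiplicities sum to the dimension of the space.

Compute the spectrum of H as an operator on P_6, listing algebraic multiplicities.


λ = 0 (multiplicity 1), λ = 1 (multiplicity 1), λ = 2 (multiplicity 1), λ = 3 (multiplicity 1), λ = 4 (multiplicity 1), λ = 5 (multiplicity 1), λ = 6 (multiplicity 1)

image of 1: 0
image of x: x + 1
image of x^2: 2x^2 + 6x + 1
image of x^3: 3x^3 + 15x^2 + 15x + 1
image of x^4: 4x^4 + 28x^3 + 54x^2 + 36x + 1
image of x^5: 5x^5 + 45x^4 + 130x^3 + 170x^2 + 85x + 1
image of x^6: 6x^6 + 66x^5 + 255x^4 + 500x^3 + 495x^2 + 198x + 1
the matrix is upper triangular; its diagonal is (0, 1, 2, 3, 4, 5, 6)
for a triangular matrix the eigenvalues are the diagonal entries, with algebraic multiplicity their repetition count


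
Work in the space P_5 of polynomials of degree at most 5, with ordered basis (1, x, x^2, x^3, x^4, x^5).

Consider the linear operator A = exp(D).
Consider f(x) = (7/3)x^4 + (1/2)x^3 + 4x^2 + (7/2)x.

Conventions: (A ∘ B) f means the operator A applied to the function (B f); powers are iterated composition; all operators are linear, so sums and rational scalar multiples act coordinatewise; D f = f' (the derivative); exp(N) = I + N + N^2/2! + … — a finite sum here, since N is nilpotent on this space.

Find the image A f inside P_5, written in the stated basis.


the result is g(x) = (7/3)x^4 + (59/6)x^3 + (39/2)x^2 + (67/3)x + 31/3

order-1 term: (28/3)x^3 + (3/2)x^2 + 8x + 7/2
order-2 term: 14x^2 + (3/2)x + 4
order-3 term: (28/3)x + 1/2
order-4 term: 7/3
the series for exp(D) f terminates at order 4
exp(D) f = (7/3)x^4 + (59/6)x^3 + (39/2)x^2 + (67/3)x + 31/3


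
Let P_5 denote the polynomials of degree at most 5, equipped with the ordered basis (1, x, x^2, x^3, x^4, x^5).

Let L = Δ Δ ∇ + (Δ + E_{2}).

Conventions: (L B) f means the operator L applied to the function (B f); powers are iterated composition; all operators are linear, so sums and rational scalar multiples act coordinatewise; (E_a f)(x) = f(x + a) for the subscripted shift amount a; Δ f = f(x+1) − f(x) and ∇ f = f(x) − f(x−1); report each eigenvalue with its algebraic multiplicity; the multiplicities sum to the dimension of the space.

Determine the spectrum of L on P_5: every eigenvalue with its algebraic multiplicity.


λ = 1 (multiplicity 6)

image of 1: 1
image of x: x + 3
image of x^2: x^2 + 6x + 5
image of x^3: x^3 + 9x^2 + 15x + 15
image of x^4: x^4 + 12x^3 + 30x^2 + 60x + 29
image of x^5: x^5 + 15x^4 + 50x^3 + 150x^2 + 145x + 63
the matrix is upper triangular; its diagonal is (1, 1, 1, 1, 1, 1)
for a triangular matrix the eigenvalues are the diagonal entries, with algebraic multiplicity their repetition count


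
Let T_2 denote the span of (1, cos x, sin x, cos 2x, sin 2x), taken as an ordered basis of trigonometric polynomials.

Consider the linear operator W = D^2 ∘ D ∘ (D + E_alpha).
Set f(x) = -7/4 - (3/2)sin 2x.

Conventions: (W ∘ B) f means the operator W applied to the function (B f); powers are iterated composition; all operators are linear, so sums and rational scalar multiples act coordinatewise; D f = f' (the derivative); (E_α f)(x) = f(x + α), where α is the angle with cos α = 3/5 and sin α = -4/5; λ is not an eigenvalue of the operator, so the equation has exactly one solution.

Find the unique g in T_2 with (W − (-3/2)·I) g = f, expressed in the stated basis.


the result is g(x) = -7/6 + (336/10145)cos 2x - (1473/10145)sin 2x

write g with unknown coordinates in the stated basis and equate coefficients in (W − (-3/2)·I) g = f
solving from the highest basis element down gives g = -7/6 + (336/10145)cos 2x - (1473/10145)sin 2x
check: W g = -(504/10145)cos 2x - (13008/10145)sin 2x
so W g − (-3/2)·g = -7/4 - (3/2)sin 2x = f ✓


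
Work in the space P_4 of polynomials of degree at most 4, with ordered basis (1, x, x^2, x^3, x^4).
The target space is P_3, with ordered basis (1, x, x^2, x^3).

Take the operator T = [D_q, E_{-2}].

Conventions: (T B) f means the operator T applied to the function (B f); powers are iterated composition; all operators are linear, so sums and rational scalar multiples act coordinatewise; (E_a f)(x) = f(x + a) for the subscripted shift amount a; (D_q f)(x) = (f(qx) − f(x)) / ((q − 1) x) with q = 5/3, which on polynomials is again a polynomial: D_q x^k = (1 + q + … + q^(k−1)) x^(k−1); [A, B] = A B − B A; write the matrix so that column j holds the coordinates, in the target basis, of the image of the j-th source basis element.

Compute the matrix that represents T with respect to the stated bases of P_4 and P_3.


image of 1: 0
image of x: 0
image of x^2: 4/3
image of x^3: (52/9)x - 88/9
image of x^4: (152/9)x^2 - (512/9)x + 1312/27
each image's coordinates form column j of the matrix

the matrix is [[0, 0, 4/3, -88/9, 1312/27]; [0, 0, 0, 52/9, -512/9]; [0, 0, 0, 0, 152/9]; [0, 0, 0, 0, 0]] (rows listed top to bottom)
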